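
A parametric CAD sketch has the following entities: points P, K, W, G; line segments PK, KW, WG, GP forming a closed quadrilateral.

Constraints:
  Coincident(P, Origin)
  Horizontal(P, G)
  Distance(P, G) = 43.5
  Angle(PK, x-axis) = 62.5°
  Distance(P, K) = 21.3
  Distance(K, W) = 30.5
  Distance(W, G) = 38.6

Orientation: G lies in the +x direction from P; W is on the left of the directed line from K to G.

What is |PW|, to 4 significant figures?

50.60

Checks: |KW| = 30.50 ✓; |WG| = 38.60 ✓.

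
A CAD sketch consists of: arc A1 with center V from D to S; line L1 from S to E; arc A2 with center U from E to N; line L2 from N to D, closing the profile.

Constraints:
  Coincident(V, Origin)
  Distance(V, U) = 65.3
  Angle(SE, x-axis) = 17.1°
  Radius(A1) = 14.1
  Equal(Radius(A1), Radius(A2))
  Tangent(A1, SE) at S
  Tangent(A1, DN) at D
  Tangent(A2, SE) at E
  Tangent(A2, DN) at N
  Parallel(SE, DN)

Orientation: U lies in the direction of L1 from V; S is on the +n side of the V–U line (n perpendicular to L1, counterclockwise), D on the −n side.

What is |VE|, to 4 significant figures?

66.80

Tangency of A1 to both parallel lines with radius 14.1 puts S and D at V ± 14.1·n: S = (-4.146, 13.48), D = (4.146, -13.48). Equal radii place E and N the same way about U: E = U + 14.1·n = (58.27, 32.68), N = U − 14.1·n = (66.56, 5.724). Then |VE| = |E − V| = 66.80.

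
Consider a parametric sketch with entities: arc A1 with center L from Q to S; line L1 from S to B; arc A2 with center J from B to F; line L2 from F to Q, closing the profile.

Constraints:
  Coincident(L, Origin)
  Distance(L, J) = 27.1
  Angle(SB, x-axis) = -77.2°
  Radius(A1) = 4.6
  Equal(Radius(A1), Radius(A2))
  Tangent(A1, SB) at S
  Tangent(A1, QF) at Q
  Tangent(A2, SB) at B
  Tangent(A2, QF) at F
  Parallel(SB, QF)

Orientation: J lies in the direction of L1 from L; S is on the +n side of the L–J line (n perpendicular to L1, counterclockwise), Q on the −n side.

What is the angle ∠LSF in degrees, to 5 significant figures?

71.249°

The slot axis is L1's direction at -77.2°, so u = (cos -77.2°, sin -77.2°) = (0.22155, -0.97515) and n = (−sin -77.2°, cos -77.2°) = (0.97515, 0.22155). L is at the origin and J lies 27.1 along u from L, so J = 27.1·u = (6.0040, -26.427). Tangency of A1 to both parallel lines with radius 4.6 puts S and Q at L ± 4.6·n: S = (4.4857, 1.0191), Q = (-4.4857, -1.0191). Equal radii place B and F the same way about J: B = J + 4.6·n = (10.490, -25.407), F = J − 4.6·n = (1.5183, -27.446). Then cos ∠LSF = SL·SF / (|SL||SF|), giving 71.249°.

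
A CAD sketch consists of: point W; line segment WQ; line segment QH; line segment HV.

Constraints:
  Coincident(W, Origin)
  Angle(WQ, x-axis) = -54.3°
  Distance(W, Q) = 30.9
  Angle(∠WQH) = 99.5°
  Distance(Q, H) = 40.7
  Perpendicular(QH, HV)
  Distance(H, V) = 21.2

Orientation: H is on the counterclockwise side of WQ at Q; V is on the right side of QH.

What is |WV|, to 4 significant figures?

69.05

∠WQH = 99.5°, so QH runs at -54.3° + (180° − 99.5°) = 26.20° from the x-axis; with |QH| = 40.7, H = Q + 40.7·(cos 26.20°, sin 26.20°) = (54.55, -7.124). The perpendicularity gives HV at right angles to QH; with |HV| = 21.2 on the right of QH, V = H + 21.2·(0.4415, -0.8973) = (63.91, -26.15). Then |WV| = |V − W| = 69.05.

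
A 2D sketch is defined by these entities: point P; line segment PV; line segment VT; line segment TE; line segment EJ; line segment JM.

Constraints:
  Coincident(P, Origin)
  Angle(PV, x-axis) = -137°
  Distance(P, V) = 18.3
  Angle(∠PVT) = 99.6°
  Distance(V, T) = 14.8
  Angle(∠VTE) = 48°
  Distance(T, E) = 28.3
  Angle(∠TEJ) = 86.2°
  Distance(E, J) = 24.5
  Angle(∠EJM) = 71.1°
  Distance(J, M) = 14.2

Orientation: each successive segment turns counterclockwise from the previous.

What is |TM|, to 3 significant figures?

23.3

∠TEJ = 86.2° gives EJ at 169° from the x-axis; with |EJ| = 24.5, J = (-22.2, 7.14). ∠EJM = 71.1° gives JM at -81.9° from the x-axis; with |JM| = 14.2, M = (-20.2, -6.92). Then |TM| = |M − T| = 23.3.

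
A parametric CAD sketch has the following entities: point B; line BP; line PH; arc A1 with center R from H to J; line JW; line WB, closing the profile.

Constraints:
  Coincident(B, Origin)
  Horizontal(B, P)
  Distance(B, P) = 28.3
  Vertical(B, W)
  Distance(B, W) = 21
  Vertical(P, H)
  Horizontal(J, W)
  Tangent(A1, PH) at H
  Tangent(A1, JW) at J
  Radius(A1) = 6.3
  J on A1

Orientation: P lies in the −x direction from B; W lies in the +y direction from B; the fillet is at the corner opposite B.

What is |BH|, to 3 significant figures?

31.9

The virtual corner opposite B is at (-28.3, 21.0). Since A1 is tangent to PH there, RH ⟂ PH and tangency of A1 to JW means the radius RJ is perpendicular to JW, with radius 6.3, so the center R sits 6.3 in from both sides at R = (-22.0, 14.7). That places the tangent points at H = (-28.3, 14.7) on PH and J = (-22.0, 21.0) on JW. Then |BH| = |H − B| = 31.9.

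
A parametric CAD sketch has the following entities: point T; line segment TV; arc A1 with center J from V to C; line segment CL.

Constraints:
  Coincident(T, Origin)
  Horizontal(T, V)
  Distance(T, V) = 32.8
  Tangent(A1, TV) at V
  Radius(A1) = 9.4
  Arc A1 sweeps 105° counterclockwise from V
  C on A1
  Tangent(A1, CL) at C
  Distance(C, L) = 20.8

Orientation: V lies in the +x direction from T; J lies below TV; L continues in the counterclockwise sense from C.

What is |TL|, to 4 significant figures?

43.20

On A1, V sits at bearing 90° from J; a 105° counterclockwise sweep puts C at bearing 195°, so C = J + 9.4·(cos 195°, sin 195°) = (23.72, -11.83). A1 meets CL tangentially, so JC is at right angles to CL, so CL runs along (−sin 195°, cos 195°); with |CL| = 20.8, L = (29.10, -31.92). Then |TL| = |L − T| = 43.20.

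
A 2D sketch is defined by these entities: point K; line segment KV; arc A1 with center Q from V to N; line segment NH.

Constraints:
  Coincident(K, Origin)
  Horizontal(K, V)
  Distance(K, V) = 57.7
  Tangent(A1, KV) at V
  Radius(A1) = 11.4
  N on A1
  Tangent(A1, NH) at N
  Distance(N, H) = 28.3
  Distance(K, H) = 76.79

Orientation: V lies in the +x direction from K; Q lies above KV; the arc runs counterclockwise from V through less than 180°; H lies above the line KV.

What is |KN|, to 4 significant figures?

70.20

K is at the origin; KV is horizontal with |KV| = 57.7 and V on the +x side, so V = (57.70, 0.000). Since A1 is tangent to KV there, QV ⟂ KV, so Q = V + (0, 11.4) = (57.70, 11.40). Since QN ⟂ NH (tangency), |QH| = √(11.4² + 28.3²) = 30.51 regardless of where N sits on A1. So H lies on both circle(K, 76.79) and circle(Q, 30.51); the above-KV intersection is H = (64.90, 41.05). N is the foot of the tangent from H: N = (68.98, 13.04).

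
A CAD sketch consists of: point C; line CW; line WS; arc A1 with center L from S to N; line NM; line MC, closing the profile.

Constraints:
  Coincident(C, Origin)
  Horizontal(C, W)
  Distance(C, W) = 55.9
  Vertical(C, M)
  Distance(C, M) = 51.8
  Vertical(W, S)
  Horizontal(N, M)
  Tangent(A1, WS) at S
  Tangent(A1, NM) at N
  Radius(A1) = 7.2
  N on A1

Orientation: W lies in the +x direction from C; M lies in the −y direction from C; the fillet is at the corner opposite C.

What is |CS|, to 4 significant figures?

71.51

C is at the origin; CW is horizontal with |CW| = 55.9 and W on the +x side, so W = (55.90, 0.000). CM is vertical with |CM| = 51.8 and M on the −y side, so M = (0.000, -51.80). The virtual corner opposite C is at (55.90, -51.80). Tangency of A1 to WS means the radius LS is perpendicular to WS and tangency of A1 to NM means the radius LN is perpendicular to NM, with radius 7.2, so the center L sits 7.2 in from both sides at L = (48.70, -44.60). That places the tangent points at S = (55.90, -44.60) on WS and N = (48.70, -51.80) on NM. Then |CS| = |S − C| = 71.51.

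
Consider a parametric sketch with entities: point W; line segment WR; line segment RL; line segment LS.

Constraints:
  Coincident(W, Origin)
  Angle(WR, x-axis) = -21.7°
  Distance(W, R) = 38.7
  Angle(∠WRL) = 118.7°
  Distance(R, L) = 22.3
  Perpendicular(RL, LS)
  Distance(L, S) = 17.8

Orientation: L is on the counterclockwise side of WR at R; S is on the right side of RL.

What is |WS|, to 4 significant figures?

65.95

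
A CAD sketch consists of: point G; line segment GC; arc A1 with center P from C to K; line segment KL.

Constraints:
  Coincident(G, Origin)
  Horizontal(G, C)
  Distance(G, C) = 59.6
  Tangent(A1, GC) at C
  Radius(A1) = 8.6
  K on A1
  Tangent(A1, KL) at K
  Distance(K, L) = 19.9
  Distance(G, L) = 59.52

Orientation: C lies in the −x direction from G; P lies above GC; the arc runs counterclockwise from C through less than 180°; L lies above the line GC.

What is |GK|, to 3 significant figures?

51.8

G is at the origin; GC is horizontal with |GC| = 59.6 and C on the −x side, so C = (-59.6, 0.00). A1 meets GC tangentially, so PC is at right angles to GC, so P = C + (0, 8.6) = (-59.6, 8.60). Since PK ⟂ KL (tangency), |PL| = √(8.6² + 19.9²) = 21.7 regardless of where K sits on A1. So L lies on both circle(G, 59.52) and circle(P, 21.7); the above-GC intersection is L = (-52.0, 28.9). K is the foot of the tangent from L: K = (-51.0, 9.04).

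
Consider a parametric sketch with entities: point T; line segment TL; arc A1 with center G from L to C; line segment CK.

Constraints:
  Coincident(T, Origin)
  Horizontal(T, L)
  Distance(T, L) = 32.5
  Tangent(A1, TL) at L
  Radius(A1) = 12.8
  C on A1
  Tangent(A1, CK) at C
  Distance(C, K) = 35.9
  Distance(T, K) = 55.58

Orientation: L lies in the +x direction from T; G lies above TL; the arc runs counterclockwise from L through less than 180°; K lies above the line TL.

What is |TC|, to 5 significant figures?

47.569

T is at the origin; T and L share the same y with |TL| = 32.5 and L on the +x side, so L = (32.500, 0.0000). Since A1 is tangent to TL there, GL ⟂ TL, so G = L + (0, 12.8) = (32.500, 12.800). Since GC ⟂ CK (tangency), |GK| = √(12.8² + 35.9²) = 38.114 regardless of where C sits on A1. So K lies on both circle(T, 55.58) and circle(G, 38.114); the above-TL intersection is K = (24.251, 50.010). C is the foot of the tangent from K: C = (43.340, 19.606).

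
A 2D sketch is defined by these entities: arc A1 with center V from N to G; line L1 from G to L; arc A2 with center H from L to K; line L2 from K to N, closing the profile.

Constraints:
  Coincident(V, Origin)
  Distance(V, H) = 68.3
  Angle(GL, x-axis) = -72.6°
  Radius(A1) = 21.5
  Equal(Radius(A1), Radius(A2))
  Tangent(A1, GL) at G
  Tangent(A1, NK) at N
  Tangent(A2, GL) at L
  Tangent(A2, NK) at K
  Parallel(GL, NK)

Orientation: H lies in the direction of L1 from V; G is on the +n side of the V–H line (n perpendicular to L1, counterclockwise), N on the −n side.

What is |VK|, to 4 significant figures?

71.60

The slot axis is L1's direction at -72.6°, so u = (cos -72.6°, sin -72.6°) = (0.2990, -0.9542) and n = (−sin -72.6°, cos -72.6°) = (0.9542, 0.2990). V is at the origin and H lies 68.3 along u from V, so H = 68.3·u = (20.42, -65.17). Tangency of A1 to both parallel lines with radius 21.5 puts G and N at V ± 21.5·n: G = (20.52, 6.429), N = (-20.52, -6.429). Equal radii place L and K the same way about H: L = H + 21.5·n = (40.94, -58.75), K = H − 21.5·n = (-0.09168, -71.60). Then |VK| = |K − V| = 71.60.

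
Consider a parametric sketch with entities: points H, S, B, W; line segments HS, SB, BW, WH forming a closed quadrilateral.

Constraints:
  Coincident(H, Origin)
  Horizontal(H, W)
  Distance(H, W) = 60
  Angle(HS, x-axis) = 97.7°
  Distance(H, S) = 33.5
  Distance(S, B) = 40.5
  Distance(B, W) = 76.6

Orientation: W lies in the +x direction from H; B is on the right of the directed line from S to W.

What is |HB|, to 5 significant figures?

17.302

Checks: |SB| = 40.50 ✓; |BW| = 76.60 ✓.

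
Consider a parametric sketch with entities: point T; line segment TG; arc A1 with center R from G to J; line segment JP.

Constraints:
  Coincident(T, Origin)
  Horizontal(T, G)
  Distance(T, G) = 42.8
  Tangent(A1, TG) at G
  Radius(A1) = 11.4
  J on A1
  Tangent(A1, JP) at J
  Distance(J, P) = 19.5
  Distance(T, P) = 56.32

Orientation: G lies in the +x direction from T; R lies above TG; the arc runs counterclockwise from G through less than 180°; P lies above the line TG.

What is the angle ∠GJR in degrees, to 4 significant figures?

32.62°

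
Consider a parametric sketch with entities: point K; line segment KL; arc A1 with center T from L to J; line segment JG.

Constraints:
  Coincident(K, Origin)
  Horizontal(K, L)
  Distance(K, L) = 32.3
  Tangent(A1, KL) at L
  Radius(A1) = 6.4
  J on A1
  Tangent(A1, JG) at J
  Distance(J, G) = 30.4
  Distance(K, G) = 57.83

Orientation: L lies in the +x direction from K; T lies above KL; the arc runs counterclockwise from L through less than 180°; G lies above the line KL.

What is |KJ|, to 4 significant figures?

38.72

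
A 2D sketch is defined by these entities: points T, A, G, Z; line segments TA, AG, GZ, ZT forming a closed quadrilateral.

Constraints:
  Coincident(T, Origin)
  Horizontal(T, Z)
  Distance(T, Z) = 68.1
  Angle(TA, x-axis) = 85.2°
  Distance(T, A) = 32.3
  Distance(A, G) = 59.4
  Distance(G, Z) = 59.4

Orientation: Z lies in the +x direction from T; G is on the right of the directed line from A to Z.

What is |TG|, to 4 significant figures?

29.85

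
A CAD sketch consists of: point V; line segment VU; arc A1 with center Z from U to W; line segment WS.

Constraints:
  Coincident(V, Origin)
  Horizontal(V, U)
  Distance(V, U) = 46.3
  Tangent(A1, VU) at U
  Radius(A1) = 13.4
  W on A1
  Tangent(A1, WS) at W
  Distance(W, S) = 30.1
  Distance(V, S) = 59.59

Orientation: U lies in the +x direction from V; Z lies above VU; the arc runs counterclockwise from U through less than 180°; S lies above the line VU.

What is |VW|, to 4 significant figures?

60.87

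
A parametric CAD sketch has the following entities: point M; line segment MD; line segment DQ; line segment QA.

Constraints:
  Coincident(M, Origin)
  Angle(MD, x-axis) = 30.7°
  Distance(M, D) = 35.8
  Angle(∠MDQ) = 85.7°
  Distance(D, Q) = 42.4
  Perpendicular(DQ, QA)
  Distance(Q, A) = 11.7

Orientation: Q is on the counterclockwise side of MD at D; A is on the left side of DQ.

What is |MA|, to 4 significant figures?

46.40

M is at the origin; MD runs at 30.7° with length 35.8, so D = 35.8·(cos 30.7°, sin 30.7°) = (30.78, 18.28). ∠MDQ = 85.7°, so DQ runs at 30.7° + (180° − 85.7°) = 125.0° from the x-axis; with |DQ| = 42.4, Q = D + 42.4·(cos 125.0°, sin 125.0°) = (6.463, 53.01). DQ is perpendicular to QA; with |QA| = 11.7 on the left of DQ, A = Q + 11.7·(-0.8192, -0.5736) = (-3.121, 46.30). Then |MA| = |A − M| = 46.40.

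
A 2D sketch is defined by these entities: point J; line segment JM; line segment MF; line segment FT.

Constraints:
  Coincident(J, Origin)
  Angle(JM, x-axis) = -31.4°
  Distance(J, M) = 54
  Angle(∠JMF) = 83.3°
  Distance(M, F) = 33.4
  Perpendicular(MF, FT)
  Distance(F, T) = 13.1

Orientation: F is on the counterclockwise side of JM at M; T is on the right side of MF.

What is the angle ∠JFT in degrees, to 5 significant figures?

153.19°

J is at the origin; JM runs at -31.4° with length 54.0, so M = 54.0·(cos -31.4°, sin -31.4°) = (46.092, -28.135). ∠JMF = 83.3°, so MF runs at -31.4° + (180° − 83.3°) = 65.300° from the x-axis; with |MF| = 33.4, F = M + 33.4·(cos 65.300°, sin 65.300°) = (60.049, 2.2097). The perpendicularity gives FT at right angles to MF; with |FT| = 13.1 on the right of MF, T = F + 13.1·(0.90851, -0.41787) = (71.950, -3.2644). Then cos ∠JFT = FJ·FT / (|FJ||FT|), giving 153.19°.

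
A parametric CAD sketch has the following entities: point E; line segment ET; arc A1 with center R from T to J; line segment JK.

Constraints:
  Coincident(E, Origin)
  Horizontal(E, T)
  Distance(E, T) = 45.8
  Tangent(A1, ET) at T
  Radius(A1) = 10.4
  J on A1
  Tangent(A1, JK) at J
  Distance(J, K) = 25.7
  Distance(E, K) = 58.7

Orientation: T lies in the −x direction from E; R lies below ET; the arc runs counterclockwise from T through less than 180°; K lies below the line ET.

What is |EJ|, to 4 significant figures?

57.19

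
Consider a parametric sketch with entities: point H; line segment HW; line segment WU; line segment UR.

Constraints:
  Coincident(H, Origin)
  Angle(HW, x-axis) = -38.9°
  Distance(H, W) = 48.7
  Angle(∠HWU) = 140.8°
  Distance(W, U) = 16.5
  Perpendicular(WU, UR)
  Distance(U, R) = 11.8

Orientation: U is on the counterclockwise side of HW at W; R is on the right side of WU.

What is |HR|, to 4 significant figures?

68.96

∠HWU = 140.8°, so WU runs at -38.9° + (180° − 140.8°) = 0.3000° from the x-axis; with |WU| = 16.5, U = W + 16.5·(cos 0.3000°, sin 0.3000°) = (54.40, -30.50). WU is perpendicular to UR; with |UR| = 11.8 on the right of WU, R = U + 11.8·(0.005236, -1.000) = (54.46, -42.30). Then |HR| = |R − H| = 68.96.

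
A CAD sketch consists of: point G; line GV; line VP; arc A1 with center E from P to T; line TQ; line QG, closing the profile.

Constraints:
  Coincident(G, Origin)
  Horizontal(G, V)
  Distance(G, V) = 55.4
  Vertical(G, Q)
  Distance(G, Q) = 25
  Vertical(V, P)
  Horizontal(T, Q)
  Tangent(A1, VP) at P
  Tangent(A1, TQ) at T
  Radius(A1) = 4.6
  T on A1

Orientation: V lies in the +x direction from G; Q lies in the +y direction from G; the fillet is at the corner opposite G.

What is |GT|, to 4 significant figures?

56.62

G is at the origin; GV is horizontal with |GV| = 55.4 and V on the +x side, so V = (55.40, 0.000). G and Q share the same x with |GQ| = 25.0 and Q on the +y side, so Q = (0.000, 25.00). The virtual corner opposite G is at (55.40, 25.00). A1 meets VP tangentially, so EP is at right angles to VP and since A1 is tangent to TQ there, ET ⟂ TQ, with radius 4.6, so the center E sits 4.6 in from both sides at E = (50.80, 20.40). That places the tangent points at P = (55.40, 20.40) on VP and T = (50.80, 25.00) on TQ. Then |GT| = |T − G| = 56.62.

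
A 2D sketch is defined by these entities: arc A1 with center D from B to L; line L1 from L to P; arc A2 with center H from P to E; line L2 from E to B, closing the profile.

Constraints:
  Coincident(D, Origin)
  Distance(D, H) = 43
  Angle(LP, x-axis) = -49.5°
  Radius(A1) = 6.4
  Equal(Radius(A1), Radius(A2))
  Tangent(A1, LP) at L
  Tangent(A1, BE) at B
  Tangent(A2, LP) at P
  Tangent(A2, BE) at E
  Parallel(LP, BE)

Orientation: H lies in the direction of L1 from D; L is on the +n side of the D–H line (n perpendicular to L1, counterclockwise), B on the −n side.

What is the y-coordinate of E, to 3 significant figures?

-36.9

The slot axis is L1's direction at -49.5°, so u = (cos -49.5°, sin -49.5°) = (0.649, -0.760) and n = (−sin -49.5°, cos -49.5°) = (0.760, 0.649). D is at the origin and H lies 43.0 along u from D, so H = 43.0·u = (27.9, -32.7). Tangency of A1 to both parallel lines with radius 6.4 puts L and B at D ± 6.4·n: L = (4.87, 4.16), B = (-4.87, -4.16). Equal radii place P and E the same way about H: P = H + 6.4·n = (32.8, -28.5), E = H − 6.4·n = (23.1, -36.9). So E.y = -36.9.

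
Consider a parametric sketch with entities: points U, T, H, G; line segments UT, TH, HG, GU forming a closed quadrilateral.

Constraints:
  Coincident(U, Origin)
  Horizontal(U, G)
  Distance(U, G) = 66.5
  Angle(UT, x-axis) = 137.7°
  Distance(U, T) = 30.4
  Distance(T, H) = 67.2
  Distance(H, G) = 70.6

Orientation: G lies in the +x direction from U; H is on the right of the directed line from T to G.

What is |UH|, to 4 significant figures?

40.25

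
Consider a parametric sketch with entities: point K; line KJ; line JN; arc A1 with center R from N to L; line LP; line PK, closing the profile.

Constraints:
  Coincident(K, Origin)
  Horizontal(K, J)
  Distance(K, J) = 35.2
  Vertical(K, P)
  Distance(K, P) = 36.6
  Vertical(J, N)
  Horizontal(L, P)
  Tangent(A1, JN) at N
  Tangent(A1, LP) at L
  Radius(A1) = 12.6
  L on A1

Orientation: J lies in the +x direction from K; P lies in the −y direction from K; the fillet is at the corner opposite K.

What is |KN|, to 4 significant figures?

42.60

K is at the origin; K and J share the same y with |KJ| = 35.2 and J on the +x side, so J = (35.20, 0.000). K and P share the same x with |KP| = 36.6 and P on the −y side, so P = (0.000, -36.60). The virtual corner opposite K is at (35.20, -36.60). Tangency of A1 to JN means the radius RN is perpendicular to JN and since A1 is tangent to LP there, RL ⟂ LP, with radius 12.6, so the center R sits 12.6 in from both sides at R = (22.60, -24.00). That places the tangent points at N = (35.20, -24.00) on JN and L = (22.60, -36.60) on LP. Then |KN| = |N − K| = 42.60.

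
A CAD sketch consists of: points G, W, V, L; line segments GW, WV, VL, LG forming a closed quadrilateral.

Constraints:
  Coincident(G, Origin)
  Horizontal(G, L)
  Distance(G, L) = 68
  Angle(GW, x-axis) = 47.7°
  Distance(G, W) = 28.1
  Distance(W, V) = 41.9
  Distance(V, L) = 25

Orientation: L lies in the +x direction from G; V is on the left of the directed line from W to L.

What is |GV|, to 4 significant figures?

65.23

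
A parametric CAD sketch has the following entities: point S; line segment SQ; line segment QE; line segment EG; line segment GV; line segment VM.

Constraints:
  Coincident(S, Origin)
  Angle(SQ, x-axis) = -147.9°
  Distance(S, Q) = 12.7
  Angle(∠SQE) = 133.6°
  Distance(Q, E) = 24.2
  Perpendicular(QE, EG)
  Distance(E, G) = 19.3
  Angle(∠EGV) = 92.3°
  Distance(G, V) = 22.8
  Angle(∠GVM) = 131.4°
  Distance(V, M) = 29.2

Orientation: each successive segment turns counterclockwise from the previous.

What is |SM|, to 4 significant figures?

14.21

∠EGV = 92.3° gives GV at 76.20° from the x-axis; with |GV| = 22.8, V = (8.768, -12.17). ∠GVM = 131.4° gives VM at 124.8° from the x-axis; with |VM| = 29.2, M = (-7.897, 11.81). Then |SM| = |M − S| = 14.21.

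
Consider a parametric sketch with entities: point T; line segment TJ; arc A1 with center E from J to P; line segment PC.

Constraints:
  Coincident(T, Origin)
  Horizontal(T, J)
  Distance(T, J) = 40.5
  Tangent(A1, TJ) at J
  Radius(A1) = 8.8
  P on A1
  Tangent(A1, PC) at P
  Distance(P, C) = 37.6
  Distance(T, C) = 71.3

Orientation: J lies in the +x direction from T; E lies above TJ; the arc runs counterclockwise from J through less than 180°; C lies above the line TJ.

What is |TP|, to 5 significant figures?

49.681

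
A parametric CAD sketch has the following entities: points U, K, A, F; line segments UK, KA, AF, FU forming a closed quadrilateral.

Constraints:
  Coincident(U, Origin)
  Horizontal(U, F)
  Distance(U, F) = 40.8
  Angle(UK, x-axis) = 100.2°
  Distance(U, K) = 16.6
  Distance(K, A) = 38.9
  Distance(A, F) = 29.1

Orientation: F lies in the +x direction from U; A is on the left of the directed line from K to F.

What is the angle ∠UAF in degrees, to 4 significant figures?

63.64°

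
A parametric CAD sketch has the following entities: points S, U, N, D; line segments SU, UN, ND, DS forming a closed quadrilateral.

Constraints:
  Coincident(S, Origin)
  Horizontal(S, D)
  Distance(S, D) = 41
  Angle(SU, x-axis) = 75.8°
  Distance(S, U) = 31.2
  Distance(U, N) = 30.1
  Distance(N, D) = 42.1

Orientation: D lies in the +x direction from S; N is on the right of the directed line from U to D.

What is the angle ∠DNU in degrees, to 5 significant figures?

75.103°

Checks: |UN| = 30.10 ✓; |ND| = 42.10 ✓.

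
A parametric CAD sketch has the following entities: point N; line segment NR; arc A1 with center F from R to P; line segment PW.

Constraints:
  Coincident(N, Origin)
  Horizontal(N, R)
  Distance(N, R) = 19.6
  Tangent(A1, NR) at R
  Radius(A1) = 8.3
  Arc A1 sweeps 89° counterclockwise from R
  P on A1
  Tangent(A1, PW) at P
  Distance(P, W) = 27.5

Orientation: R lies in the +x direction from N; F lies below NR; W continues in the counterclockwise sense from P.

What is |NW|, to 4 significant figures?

37.26

N is at the origin; NR is horizontal with |NR| = 19.6 and R on the +x side, so R = (19.60, 0.000). The tangent condition forces FR to be normal to NR, so F = R + (0, -8.3) = (19.60, -8.300). On A1, R sits at bearing 90° from F; an 89° counterclockwise sweep puts P at bearing 179°, so P = F + 8.3·(cos 179°, sin 179°) = (11.30, -8.155). The tangent condition forces FP to be normal to PW, so PW runs along (−sin 179°, cos 179°); with |PW| = 27.5, W = (10.82, -35.65). Then |NW| = |W − N| = 37.26.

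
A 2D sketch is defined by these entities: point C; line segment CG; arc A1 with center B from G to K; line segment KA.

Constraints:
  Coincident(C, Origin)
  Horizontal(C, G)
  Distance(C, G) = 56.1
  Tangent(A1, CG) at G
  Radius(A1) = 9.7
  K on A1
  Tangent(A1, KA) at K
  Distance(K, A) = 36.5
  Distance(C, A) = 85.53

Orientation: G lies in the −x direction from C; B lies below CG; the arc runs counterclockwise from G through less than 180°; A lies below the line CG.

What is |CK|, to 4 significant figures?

65.96

Checks: ∠(BG, GC) = 90.00° ✓; |BG| = 9.700 ✓; |BK| = 9.700 ✓; ∠(BK, KA) = 90.00° ✓; |KA| = 36.50 ✓; |CA| = 85.53 ✓.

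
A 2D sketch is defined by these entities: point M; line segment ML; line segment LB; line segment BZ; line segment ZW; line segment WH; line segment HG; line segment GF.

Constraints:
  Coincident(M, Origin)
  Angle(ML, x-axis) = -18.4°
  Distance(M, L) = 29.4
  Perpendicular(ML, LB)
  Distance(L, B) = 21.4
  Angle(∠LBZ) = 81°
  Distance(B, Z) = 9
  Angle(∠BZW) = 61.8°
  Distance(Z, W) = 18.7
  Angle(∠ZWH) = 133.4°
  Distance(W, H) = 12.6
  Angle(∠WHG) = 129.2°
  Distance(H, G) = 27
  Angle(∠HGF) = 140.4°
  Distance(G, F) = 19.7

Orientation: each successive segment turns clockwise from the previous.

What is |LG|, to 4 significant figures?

41.02

∠ZWH = 133.4° gives WH at -12.20° from the x-axis; with |WH| = 12.6, H = (40.90, -17.54). ∠WHG = 129.2° gives HG at -63.00° from the x-axis; with |HG| = 27.0, G = (53.15, -41.60). Then |LG| = |G − L| = 41.02.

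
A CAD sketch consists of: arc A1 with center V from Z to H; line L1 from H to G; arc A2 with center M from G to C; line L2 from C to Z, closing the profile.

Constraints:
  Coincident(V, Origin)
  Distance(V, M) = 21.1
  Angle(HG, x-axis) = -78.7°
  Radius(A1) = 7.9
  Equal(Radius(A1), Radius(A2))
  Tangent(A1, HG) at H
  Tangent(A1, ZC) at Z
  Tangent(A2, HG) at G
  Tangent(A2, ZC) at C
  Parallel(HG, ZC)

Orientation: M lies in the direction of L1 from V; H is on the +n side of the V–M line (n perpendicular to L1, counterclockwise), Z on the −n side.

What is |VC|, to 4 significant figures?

22.53

The slot axis is L1's direction at -78.7°, so u = (cos -78.7°, sin -78.7°) = (0.1959, -0.9806) and n = (−sin -78.7°, cos -78.7°) = (0.9806, 0.1959). V is at the origin and M lies 21.1 along u from V, so M = 21.1·u = (4.134, -20.69). Tangency of A1 to both parallel lines with radius 7.9 puts H and Z at V ± 7.9·n: H = (7.747, 1.548), Z = (-7.747, -1.548). Equal radii place G and C the same way about M: G = M + 7.9·n = (11.88, -19.14), C = M − 7.9·n = (-3.612, -22.24). Then |VC| = |C − V| = 22.53.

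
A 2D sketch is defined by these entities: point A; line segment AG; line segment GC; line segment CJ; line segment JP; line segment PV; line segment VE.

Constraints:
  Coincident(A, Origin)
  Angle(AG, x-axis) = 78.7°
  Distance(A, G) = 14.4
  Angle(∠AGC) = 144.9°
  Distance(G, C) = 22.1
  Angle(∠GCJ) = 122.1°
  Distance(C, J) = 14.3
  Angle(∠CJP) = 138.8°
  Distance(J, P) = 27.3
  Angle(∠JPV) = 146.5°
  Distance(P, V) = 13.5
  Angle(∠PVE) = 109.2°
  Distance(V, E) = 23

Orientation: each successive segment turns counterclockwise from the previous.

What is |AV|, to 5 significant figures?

49.438

A is at the origin; AG runs at 78.7° with length 14.4, so G = (2.8216, 14.121). ∠AGC = 144.9° gives GC at 113.80° from the x-axis; with |GC| = 22.1, C = (-6.0967, 34.341). ∠GCJ = 122.1° gives CJ at 171.70° from the x-axis; with |CJ| = 14.3, J = (-20.247, 36.406). ∠CJP = 138.8° gives JP at -147.10° from the x-axis; with |JP| = 27.3, P = (-43.169, 21.577). ∠JPV = 146.5° gives PV at -113.60° from the x-axis; with |PV| = 13.5, V = (-48.573, 9.2062). Then |AV| = |V − A| = 49.438.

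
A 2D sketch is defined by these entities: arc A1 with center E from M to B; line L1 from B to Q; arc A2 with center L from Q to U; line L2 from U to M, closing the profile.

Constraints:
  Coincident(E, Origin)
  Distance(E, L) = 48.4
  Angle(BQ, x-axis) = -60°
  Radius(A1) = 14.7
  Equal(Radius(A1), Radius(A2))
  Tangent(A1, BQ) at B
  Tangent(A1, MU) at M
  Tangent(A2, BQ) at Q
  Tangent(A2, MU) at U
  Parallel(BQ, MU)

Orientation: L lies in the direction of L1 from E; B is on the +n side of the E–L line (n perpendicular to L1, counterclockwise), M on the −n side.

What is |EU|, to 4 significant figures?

50.58

The slot axis is L1's direction at -60.0°, so u = (cos -60.0°, sin -60.0°) = (0.5000, -0.8660) and n = (−sin -60.0°, cos -60.0°) = (0.8660, 0.5000). E is at the origin and L lies 48.4 along u from E, so L = 48.4·u = (24.20, -41.92). Tangency of A1 to both parallel lines with radius 14.7 puts B and M at E ± 14.7·n: B = (12.73, 7.350), M = (-12.73, -7.350). Equal radii place Q and U the same way about L: Q = L + 14.7·n = (36.93, -34.57), U = L − 14.7·n = (11.47, -49.27). Then |EU| = |U − E| = 50.58.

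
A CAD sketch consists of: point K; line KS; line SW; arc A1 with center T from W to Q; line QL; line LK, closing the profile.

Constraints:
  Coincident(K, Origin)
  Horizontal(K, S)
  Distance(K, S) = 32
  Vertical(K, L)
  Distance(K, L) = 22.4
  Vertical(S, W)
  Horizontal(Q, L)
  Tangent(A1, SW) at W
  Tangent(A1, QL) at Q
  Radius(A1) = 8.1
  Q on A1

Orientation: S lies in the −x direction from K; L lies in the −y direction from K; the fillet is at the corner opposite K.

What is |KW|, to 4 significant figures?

35.05

The virtual corner opposite K is at (-32.00, -22.40). The tangent condition forces TW to be normal to SW and tangency of A1 to QL means the radius TQ is perpendicular to QL, with radius 8.1, so the center T sits 8.1 in from both sides at T = (-23.90, -14.30). That places the tangent points at W = (-32.00, -14.30) on SW and Q = (-23.90, -22.40) on QL. Then |KW| = |W − K| = 35.05.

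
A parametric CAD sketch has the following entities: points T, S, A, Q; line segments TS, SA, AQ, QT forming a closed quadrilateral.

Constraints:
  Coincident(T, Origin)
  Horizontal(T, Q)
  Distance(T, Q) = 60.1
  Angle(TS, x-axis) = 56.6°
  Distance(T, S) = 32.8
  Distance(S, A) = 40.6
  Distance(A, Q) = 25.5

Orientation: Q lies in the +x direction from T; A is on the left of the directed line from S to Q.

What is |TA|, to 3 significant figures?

63.9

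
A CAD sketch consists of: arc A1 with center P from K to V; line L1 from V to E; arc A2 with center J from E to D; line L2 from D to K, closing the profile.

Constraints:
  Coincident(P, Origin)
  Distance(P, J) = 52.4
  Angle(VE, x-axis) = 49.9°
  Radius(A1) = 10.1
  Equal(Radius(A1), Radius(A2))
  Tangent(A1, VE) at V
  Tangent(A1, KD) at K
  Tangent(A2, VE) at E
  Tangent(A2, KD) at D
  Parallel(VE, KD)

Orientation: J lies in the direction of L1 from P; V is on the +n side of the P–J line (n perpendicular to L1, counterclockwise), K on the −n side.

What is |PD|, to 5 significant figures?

53.365

The slot axis is L1's direction at 49.9°, so u = (cos 49.9°, sin 49.9°) = (0.64412, 0.76492) and n = (−sin 49.9°, cos 49.9°) = (-0.76492, 0.64412). P is at the origin and J lies 52.4 along u from P, so J = 52.4·u = (33.752, 40.082). Tangency of A1 to both parallel lines with radius 10.1 puts V and K at P ± 10.1·n: V = (-7.7257, 6.5056), K = (7.7257, -6.5056). Equal radii place E and D the same way about J: E = J + 10.1·n = (26.026, 46.588), D = J − 10.1·n = (41.478, 33.576). Then |PD| = |D − P| = 53.365.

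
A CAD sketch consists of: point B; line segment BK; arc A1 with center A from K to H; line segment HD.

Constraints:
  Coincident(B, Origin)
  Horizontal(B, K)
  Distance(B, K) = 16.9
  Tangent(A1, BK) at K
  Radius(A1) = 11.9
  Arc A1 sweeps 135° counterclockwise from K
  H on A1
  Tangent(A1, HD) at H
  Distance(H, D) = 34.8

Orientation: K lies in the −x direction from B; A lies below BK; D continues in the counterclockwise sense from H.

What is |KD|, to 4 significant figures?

47.75

B is at the origin; B and K share the same y with |BK| = 16.9 and K on the −x side, so K = (-16.90, 0.000). A1 meets BK tangentially, so AK is at right angles to BK, so A = K + (0, -11.9) = (-16.90, -11.90). On A1, K sits at bearing 90° from A; a 135° counterclockwise sweep puts H at bearing 225°, so H = A + 11.9·(cos 225°, sin 225°) = (-25.31, -20.31). Since A1 is tangent to HD there, AH ⟂ HD, so HD runs along (−sin 225°, cos 225°); with |HD| = 34.8, D = (-0.7073, -44.92). Then |KD| = |D − K| = 47.75.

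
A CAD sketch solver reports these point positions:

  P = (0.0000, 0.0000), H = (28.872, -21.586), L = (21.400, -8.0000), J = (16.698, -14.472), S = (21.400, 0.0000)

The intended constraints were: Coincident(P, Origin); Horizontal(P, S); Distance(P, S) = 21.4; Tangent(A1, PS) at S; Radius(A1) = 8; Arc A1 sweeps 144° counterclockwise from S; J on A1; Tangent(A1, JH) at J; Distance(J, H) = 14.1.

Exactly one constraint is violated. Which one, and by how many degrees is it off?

Tangent(A1, JH) at J — off by 5.70°.

P = (0.00, 0.00) ✓; P.y = 0.00, S.y = 0.00 ✓; |PS| = 21.40 ✓; ∠(LS, SP) = 90.00° ✓; |LS| = 8.000 ✓; bearing(L→J) − bearing(L→S) = 144.0° ✓; |LJ| = 8.000 ✓; ∠(LJ, JH) = 84.30° ✗; |JH| = 14.10 ✓.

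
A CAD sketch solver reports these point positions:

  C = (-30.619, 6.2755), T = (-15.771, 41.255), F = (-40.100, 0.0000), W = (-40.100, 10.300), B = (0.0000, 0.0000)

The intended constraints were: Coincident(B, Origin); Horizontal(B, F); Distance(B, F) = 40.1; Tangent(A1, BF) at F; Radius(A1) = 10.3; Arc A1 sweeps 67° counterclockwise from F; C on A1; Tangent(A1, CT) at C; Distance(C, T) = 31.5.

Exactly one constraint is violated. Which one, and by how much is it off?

Distance(C, T) = 31.5 — off by 6.50.

B = (0.00, 0.00) ✓; B.y = 0.00, F.y = 0.00 ✓; |BF| = 40.10 ✓; ∠(WF, FB) = 90.00° ✓; |WF| = 10.30 ✓; bearing(W→C) − bearing(W→F) = 67.00° ✓; |WC| = 10.30 ✓; ∠(WC, CT) = 90.00° ✓; |CT| = 38.00 ✗.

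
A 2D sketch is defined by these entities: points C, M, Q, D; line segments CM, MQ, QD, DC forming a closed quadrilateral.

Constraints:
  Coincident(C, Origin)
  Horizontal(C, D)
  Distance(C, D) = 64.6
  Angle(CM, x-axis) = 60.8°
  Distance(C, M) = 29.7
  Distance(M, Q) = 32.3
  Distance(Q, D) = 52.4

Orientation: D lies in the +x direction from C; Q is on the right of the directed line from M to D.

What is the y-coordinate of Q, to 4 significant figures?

-6.318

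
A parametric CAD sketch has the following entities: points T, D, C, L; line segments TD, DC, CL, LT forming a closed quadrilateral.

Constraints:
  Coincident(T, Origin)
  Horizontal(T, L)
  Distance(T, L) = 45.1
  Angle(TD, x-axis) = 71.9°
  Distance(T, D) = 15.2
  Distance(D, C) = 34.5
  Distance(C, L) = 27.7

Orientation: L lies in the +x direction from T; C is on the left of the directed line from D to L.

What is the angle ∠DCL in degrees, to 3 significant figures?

86.4°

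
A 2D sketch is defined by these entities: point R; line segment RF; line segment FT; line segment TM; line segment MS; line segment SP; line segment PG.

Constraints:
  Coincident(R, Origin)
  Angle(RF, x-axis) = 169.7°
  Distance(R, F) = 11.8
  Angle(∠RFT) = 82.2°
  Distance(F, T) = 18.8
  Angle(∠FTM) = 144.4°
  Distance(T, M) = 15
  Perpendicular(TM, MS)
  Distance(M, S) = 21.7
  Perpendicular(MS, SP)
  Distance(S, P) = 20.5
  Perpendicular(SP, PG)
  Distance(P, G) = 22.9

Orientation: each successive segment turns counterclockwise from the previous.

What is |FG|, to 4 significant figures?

15.60

R is at the origin; RF runs at 169.7° with length 11.8, so F = (-11.61, 2.110). ∠RFT = 82.2° gives FT at -92.50° from the x-axis; with |FT| = 18.8, T = (-12.43, -16.67). ∠FTM = 144.4° gives TM at -56.90° from the x-axis; with |TM| = 15.0, M = (-4.238, -29.24). The perpendicularity gives MS at right angles to TM, so MS runs at 33.10°; with |MS| = 21.7, S = (13.94, -17.39). The perpendicularity gives SP at right angles to MS, so SP runs at 123.1°; with |SP| = 20.5, P = (2.745, -0.2144). The perpendicularity gives PG at right angles to SP, so PG runs at -146.9°; with |PG| = 22.9, G = (-16.44, -12.72). Then |FG| = |G − F| = 15.60.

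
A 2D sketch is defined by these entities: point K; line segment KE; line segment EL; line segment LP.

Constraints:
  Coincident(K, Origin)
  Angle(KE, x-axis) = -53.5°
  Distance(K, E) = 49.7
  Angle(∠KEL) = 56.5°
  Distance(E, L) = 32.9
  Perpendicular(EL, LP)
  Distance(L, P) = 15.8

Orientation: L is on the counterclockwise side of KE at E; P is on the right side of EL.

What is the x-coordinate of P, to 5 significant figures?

55.662

K is at the origin; KE runs at -53.5° with length 49.7, so E = 49.7·(cos -53.5°, sin -53.5°) = (29.563, -39.952). ∠KEL = 56.5°, so EL runs at -53.5° + (180° − 56.5°) = 70.000° from the x-axis; with |EL| = 32.9, L = E + 32.9·(cos 70.000°, sin 70.000°) = (40.815, -9.0358). The perpendicularity gives LP at right angles to EL; with |LP| = 15.8 on the right of EL, P = L + 15.8·(0.93969, -0.34202) = (55.662, -14.440). So P.x = 55.662.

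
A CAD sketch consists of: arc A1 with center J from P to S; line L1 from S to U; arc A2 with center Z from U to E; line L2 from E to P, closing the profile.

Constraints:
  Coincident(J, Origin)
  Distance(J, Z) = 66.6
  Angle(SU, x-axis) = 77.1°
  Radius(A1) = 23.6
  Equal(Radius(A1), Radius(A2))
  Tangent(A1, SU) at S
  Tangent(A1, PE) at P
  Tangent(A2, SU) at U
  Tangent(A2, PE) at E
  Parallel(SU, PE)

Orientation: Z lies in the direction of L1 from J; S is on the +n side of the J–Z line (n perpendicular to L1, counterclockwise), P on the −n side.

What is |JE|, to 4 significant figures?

70.66

Tangency of A1 to both parallel lines with radius 23.6 puts S and P at J ± 23.6·n: S = (-23.00, 5.269), P = (23.00, -5.269). Equal radii place U and E the same way about Z: U = Z + 23.6·n = (-8.136, 70.19), E = Z − 23.6·n = (37.87, 59.65). Then |JE| = |E − J| = 70.66.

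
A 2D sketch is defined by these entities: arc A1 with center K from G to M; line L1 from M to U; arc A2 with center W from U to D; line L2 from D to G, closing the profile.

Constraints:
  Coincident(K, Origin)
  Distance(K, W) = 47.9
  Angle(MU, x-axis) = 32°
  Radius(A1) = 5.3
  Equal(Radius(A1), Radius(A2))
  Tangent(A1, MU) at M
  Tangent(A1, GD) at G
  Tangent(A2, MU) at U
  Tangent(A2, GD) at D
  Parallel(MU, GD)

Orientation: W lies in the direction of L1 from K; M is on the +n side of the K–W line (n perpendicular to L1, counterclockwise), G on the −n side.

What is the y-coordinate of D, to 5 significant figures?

20.888

The slot axis is L1's direction at 32.0°, so u = (cos 32.0°, sin 32.0°) = (0.84805, 0.52992) and n = (−sin 32.0°, cos 32.0°) = (-0.52992, 0.84805). K is at the origin and W lies 47.9 along u from K, so W = 47.9·u = (40.622, 25.383). Tangency of A1 to both parallel lines with radius 5.3 puts M and G at K ± 5.3·n: M = (-2.8086, 4.4947), G = (2.8086, -4.4947). Equal radii place U and D the same way about W: U = W + 5.3·n = (37.813, 29.878), D = W − 5.3·n = (43.430, 20.888). So D.y = 20.888.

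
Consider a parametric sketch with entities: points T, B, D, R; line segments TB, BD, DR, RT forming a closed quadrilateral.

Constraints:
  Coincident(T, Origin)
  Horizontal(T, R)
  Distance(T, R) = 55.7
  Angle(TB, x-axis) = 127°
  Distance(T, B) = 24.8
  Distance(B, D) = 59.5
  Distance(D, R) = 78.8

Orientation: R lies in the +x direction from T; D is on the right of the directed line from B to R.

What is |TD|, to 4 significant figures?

41.54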